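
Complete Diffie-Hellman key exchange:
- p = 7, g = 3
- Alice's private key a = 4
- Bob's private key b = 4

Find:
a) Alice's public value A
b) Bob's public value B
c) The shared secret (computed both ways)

Step 1: A = g^a mod p = 3^4 mod 7 = 4.
Step 2: B = g^b mod p = 3^4 mod 7 = 4.
Step 3: Alice computes s = B^a mod p = 4^4 mod 7 = 4.
Step 4: Bob computes s = A^b mod p = 4^4 mod 7 = 4.
Both sides agree: shared secret = 4.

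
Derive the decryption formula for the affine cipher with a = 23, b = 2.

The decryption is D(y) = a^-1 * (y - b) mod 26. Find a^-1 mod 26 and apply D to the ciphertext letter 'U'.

Step 1: Find a^-1, the modular inverse of 23 mod 26.
Step 2: We need 23 * a^-1 = 1 (mod 26).
Step 3: 23 * 17 = 391 = 15 * 26 + 1, so a^-1 = 17.
Step 4: D(y) = 17(y - 2) mod 26.
Step 5: Apply to 'U' (y = 20): D(20) = 17 * (20 - 2) mod 26 = 17 * 18 mod 26 = 20 -> 'U'.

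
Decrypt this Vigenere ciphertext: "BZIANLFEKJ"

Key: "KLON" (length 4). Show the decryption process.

Step 1: Key 'KLON' has length 4. Extended key: KLONKLONKL
Step 2: Decrypt each position:
  B(1) - K(10) = 17 = R
  Z(25) - L(11) = 14 = O
  I(8) - O(14) = 20 = U
  A(0) - N(13) = 13 = N
  N(13) - K(10) = 3 = D
  L(11) - L(11) = 0 = A
  F(5) - O(14) = 17 = R
  E(4) - N(13) = 17 = R
  K(10) - K(10) = 0 = A
  J(9) - L(11) = 24 = Y
Plaintext: ROUNDARRAY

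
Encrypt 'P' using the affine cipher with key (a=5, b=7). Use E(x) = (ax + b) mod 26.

Step 1: Convert 'P' to number: x = 15.
Step 2: E(15) = (5 * 15 + 7) mod 26 = 82 mod 26 = 4.
Step 3: Convert 4 back to letter: E.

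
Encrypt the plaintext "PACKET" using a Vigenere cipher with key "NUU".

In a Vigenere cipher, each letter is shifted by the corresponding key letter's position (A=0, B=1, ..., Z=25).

Step 1: Repeat key to match plaintext length:
  Plaintext: PACKET
  Key:       NUUNUU
Step 2: Encrypt each letter:
  P(15) + N(13) = (15+13) mod 26 = 2 = C
  A(0) + U(20) = (0+20) mod 26 = 20 = U
  C(2) + U(20) = (2+20) mod 26 = 22 = W
  K(10) + N(13) = (10+13) mod 26 = 23 = X
  E(4) + U(20) = (4+20) mod 26 = 24 = Y
  T(19) + U(20) = (19+20) mod 26 = 13 = N
Ciphertext: CUWXYN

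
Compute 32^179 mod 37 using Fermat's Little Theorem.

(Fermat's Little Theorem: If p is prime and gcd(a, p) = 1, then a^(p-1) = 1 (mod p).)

Step 1: Since 37 is prime, by Fermat's Little Theorem: 32^36 = 1 (mod 37).
Step 2: Reduce exponent: 179 mod 36 = 35.
Step 3: So 32^179 = 32^35 (mod 37).
Step 4: 32^35 mod 37 = 22.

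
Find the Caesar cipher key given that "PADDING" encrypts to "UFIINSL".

Step 1: Compare first letters: P (position 15) -> U (position 20).
Step 2: Shift = (20 - 15) mod 26 = 5.
The shift value is 5.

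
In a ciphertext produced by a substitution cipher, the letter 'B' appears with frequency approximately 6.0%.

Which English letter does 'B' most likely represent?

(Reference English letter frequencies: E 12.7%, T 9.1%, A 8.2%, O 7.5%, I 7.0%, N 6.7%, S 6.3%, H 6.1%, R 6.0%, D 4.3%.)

Step 1: The observed frequency is 6.0%.
Step 2: Compare with English frequencies:
  E: 12.7% (difference: 6.7%)
  T: 9.1% (difference: 3.1%)
  A: 8.2% (difference: 2.2%)
  O: 7.5% (difference: 1.5%)
  I: 7.0% (difference: 1.0%)
  N: 6.7% (difference: 0.7%)
  S: 6.3% (difference: 0.3%)
  H: 6.1% (difference: 0.1%)
  R: 6.0% (difference: 0.0%) <-- closest
  D: 4.3% (difference: 1.7%)
Step 3: 'B' most likely represents 'R' (frequency 6.0%).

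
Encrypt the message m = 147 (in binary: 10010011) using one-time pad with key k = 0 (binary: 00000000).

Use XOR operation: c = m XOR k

Step 1: Write out the XOR operation bit by bit:
  Message: 10010011
  Key:     00000000
  XOR:     10010011
Step 2: Convert to decimal: 10010011 = 147.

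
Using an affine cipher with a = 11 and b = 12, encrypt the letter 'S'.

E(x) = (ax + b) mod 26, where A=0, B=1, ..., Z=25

Step 1: Convert 'S' to number: x = 18.
Step 2: E(18) = (11 * 18 + 12) mod 26 = 210 mod 26 = 2.
Step 3: Convert 2 back to letter: C.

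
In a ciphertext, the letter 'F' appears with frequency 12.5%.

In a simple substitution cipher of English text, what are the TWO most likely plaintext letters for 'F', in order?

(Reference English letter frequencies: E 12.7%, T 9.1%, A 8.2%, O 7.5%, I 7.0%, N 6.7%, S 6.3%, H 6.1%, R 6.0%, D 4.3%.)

Step 1: Observed frequency of 'F' is 12.5%.
Step 2: Compute distances to each reference frequency and sort:
  E (12.7%): difference = 0.2% <-- BEST
  T (9.1%): difference = 3.4% <-- RUNNER-UP
  A (8.2%): difference = 4.3%
  O (7.5%): difference = 5.0%
  I (7.0%): difference = 5.5%
Step 3: Most likely is 'E' (12.7%, diff 0.2%); second most likely is 'T' (9.1%, diff 3.4%).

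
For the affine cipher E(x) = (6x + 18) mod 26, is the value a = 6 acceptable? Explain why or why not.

Step 1: Compute gcd(6, 26).
Step 2: gcd(6, 26) = 2.
Since gcd = 2 != 1, 6 shares a common factor with 26, so it cannot be used.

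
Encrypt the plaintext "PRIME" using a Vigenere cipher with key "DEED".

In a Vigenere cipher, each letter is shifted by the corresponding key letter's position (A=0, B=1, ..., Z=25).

Step 1: Repeat key to match plaintext length:
  Plaintext: PRIME
  Key:       DEEDD
Step 2: Encrypt each letter:
  P(15) + D(3) = (15+3) mod 26 = 18 = S
  R(17) + E(4) = (17+4) mod 26 = 21 = V
  I(8) + E(4) = (8+4) mod 26 = 12 = M
  M(12) + D(3) = (12+3) mod 26 = 15 = P
  E(4) + D(3) = (4+3) mod 26 = 7 = H
Ciphertext: SVMPH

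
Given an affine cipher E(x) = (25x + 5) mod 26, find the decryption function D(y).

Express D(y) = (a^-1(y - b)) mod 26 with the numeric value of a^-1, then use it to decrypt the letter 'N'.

Step 1: Find a^-1, the modular inverse of 25 mod 26.
Step 2: We need 25 * a^-1 = 1 (mod 26).
Step 3: 25 * 25 = 625 = 24 * 26 + 1, so a^-1 = 25.
Step 4: D(y) = 25(y - 5) mod 26.
Step 5: Apply to 'N' (y = 13): D(13) = 25 * (13 - 5) mod 26 = 25 * 8 mod 26 = 18 -> 'S'.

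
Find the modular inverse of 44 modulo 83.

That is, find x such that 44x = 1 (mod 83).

Step 1: We need x such that 44 * x = 1 (mod 83).
Step 2: Using the extended Euclidean algorithm or trial:
  44 * 17 = 748 = 9 * 83 + 1.
Step 3: Since 748 mod 83 = 1, the inverse is x = 17.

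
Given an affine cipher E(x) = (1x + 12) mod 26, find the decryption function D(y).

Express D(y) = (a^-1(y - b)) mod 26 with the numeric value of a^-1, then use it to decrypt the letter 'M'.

Step 1: Find a^-1, the modular inverse of 1 mod 26.
Step 2: We need 1 * a^-1 = 1 (mod 26).
Step 3: 1 * 1 = 1 = 0 * 26 + 1, so a^-1 = 1.
Step 4: D(y) = 1(y - 12) mod 26.
Step 5: Apply to 'M' (y = 12): D(12) = 1 * (12 - 12) mod 26 = 1 * 0 mod 26 = 0 -> 'A'.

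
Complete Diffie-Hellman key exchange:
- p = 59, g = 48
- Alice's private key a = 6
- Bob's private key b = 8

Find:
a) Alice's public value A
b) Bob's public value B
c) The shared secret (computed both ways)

Step 1: A = g^a mod p = 48^6 mod 59 = 27.
Step 2: B = g^b mod p = 48^8 mod 59 = 22.
Step 3: Alice computes s = B^a mod p = 22^6 mod 59 = 17.
Step 4: Bob computes s = A^b mod p = 27^8 mod 59 = 17.
Both sides agree: shared secret = 17.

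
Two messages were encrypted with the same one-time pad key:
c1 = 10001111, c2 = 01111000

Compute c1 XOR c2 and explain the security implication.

Step 1: c1 XOR c2 = (m1 XOR k) XOR (m2 XOR k).
Step 2: By XOR associativity/commutativity: = m1 XOR m2 XOR k XOR k = m1 XOR m2.
Step 3: 10001111 XOR 01111000 = 11110111 = 247.
Step 4: The key cancels out! An attacker learns m1 XOR m2 = 247, revealing the relationship between plaintexts.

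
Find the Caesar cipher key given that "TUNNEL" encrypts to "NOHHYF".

Step 1: Compare first letters: T (position 19) -> N (position 13).
Step 2: Shift = (13 - 19) mod 26 = 20.
The shift value is 20.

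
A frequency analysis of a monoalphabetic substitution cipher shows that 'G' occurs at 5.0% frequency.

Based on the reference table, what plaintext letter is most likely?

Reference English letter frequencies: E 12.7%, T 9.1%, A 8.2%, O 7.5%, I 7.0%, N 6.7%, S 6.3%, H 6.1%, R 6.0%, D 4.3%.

Step 1: The observed frequency is 5.0%.
Step 2: Compare with English frequencies:
  E: 12.7% (difference: 7.7%)
  T: 9.1% (difference: 4.1%)
  A: 8.2% (difference: 3.2%)
  O: 7.5% (difference: 2.5%)
  I: 7.0% (difference: 2.0%)
  N: 6.7% (difference: 1.7%)
  S: 6.3% (difference: 1.3%)
  H: 6.1% (difference: 1.1%)
  R: 6.0% (difference: 1.0%)
  D: 4.3% (difference: 0.7%) <-- closest
Step 3: 'G' most likely represents 'D' (frequency 4.3%).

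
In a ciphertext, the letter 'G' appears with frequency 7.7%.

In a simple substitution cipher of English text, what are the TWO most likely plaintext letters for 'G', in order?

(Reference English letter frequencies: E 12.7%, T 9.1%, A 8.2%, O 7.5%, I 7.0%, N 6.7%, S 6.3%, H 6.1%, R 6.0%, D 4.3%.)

Step 1: Observed frequency of 'G' is 7.7%.
Step 2: Compute distances to each reference frequency and sort:
  O (7.5%): difference = 0.2% <-- BEST
  A (8.2%): difference = 0.5% <-- RUNNER-UP
  I (7.0%): difference = 0.7%
  N (6.7%): difference = 1.0%
  T (9.1%): difference = 1.4%
Step 3: Most likely is 'O' (7.5%, diff 0.2%); second most likely is 'A' (8.2%, diff 0.5%).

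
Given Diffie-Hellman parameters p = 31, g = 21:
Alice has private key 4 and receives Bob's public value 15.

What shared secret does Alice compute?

Step 1: s = B^a mod p = 15^4 mod 31.
  15^1 mod 31 = 15
  15^2 mod 31 = (15 * 15) mod 31 = 8
  15^3 mod 31 = (8 * 15) mod 31 = 27
  15^4 mod 31 = (27 * 15) mod 31 = 2
Result: shared secret = 2.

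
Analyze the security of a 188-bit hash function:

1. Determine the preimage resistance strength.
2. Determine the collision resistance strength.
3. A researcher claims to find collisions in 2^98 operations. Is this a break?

Step 1: Preimage resistance requires brute-force of 2^188 operations.
Step 2: Collision resistance (birthday bound) = 2^(188/2) = 2^94.
Step 3: The claimed attack costs 2^98 operations.
Step 4: Since 2^98 >= 2^94, the claimed attack is no faster than the generic birthday attack, so this does not break collision resistance.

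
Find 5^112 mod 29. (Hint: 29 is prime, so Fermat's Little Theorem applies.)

Step 1: Since 29 is prime, by Fermat's Little Theorem: 5^28 = 1 (mod 29).
Step 2: Reduce exponent: 112 mod 28 = 0.
Step 3: So 5^112 = 5^0 (mod 29).
Step 4: 5^0 mod 29 = 1.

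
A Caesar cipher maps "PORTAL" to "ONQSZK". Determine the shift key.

Step 1: Compare first letters: P (position 15) -> O (position 14).
Step 2: Shift = (14 - 15) mod 26 = 25.
The shift value is 25.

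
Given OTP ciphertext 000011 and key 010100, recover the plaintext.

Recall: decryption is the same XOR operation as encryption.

Step 1: XOR ciphertext with key:
  Ciphertext: 000011
  Key:        010100
  XOR:        010111
Step 2: Plaintext = 010111 = 23 in decimal.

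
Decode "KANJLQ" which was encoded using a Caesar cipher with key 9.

Step 1: Reverse the shift by subtracting 9 from each letter position.
  K (position 10) -> position (10-9) mod 26 = 1 -> B
  A (position 0) -> position (0-9) mod 26 = 17 -> R
  N (position 13) -> position (13-9) mod 26 = 4 -> E
  J (position 9) -> position (9-9) mod 26 = 0 -> A
  L (position 11) -> position (11-9) mod 26 = 2 -> C
  Q (position 16) -> position (16-9) mod 26 = 7 -> H
Decrypted message: BREACH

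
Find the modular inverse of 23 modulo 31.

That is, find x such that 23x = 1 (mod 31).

Step 1: We need x such that 23 * x = 1 (mod 31).
Step 2: Using the extended Euclidean algorithm or trial:
  23 * 27 = 621 = 20 * 31 + 1.
Step 3: Since 621 mod 31 = 1, the inverse is x = 27.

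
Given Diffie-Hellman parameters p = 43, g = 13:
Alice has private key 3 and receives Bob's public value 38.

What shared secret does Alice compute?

Step 1: s = B^a mod p = 38^3 mod 43.
  38^1 mod 43 = 38
  38^2 mod 43 = (38 * 38) mod 43 = 25
  38^3 mod 43 = (25 * 38) mod 43 = 4
Result: shared secret = 4.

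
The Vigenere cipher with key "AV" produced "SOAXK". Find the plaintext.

Step 1: Extend key: AVAVA
Step 2: Decrypt each letter (c - k) mod 26:
  S(18) - A(0) = (18-0) mod 26 = 18 = S
  O(14) - V(21) = (14-21) mod 26 = 19 = T
  A(0) - A(0) = (0-0) mod 26 = 0 = A
  X(23) - V(21) = (23-21) mod 26 = 2 = C
  K(10) - A(0) = (10-0) mod 26 = 10 = K
Plaintext: STACK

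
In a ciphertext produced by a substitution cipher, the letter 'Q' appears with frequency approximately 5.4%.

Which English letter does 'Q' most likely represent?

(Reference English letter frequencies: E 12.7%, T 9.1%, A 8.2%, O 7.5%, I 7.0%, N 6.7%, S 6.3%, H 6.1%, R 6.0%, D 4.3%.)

Step 1: The observed frequency is 5.4%.
Step 2: Compare with English frequencies:
  E: 12.7% (difference: 7.3%)
  T: 9.1% (difference: 3.7%)
  A: 8.2% (difference: 2.8%)
  O: 7.5% (difference: 2.1%)
  I: 7.0% (difference: 1.6%)
  N: 6.7% (difference: 1.3%)
  S: 6.3% (difference: 0.9%)
  H: 6.1% (difference: 0.7%)
  R: 6.0% (difference: 0.6%) <-- closest
  D: 4.3% (difference: 1.1%)
Step 3: 'Q' most likely represents 'R' (frequency 6.0%).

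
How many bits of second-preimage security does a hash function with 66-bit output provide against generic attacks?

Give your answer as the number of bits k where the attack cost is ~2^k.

Step 1: The hash has a 66-bit output.
Step 2: Second-preimage resistance means: given a specific input x, it should be infeasible to find a different y with h(y) = h(x).
With a 66-bit output, a generic search for a second preimage costs about 2^66 evaluations (each trial matches the fixed target with probability 2^-66).
Step 3: Security level = 66 bits.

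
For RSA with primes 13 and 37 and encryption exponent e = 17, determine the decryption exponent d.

Step 1: n = 13 * 37 = 481.
Step 2: phi(n) = 12 * 36 = 432.
Step 3: Find d such that 17 * d = 1 (mod 432).
Step 4: d = 17^(-1) mod 432 = 305.
Verification: 17 * 305 = 5185 = 12 * 432 + 1.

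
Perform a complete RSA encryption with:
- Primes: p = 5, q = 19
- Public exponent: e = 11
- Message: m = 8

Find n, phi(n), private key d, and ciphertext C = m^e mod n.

Step 1: n = 5 * 19 = 95.
Step 2: phi(n) = (5-1)(19-1) = 4 * 18 = 72.
Step 3: Find d = 11^(-1) mod 72 = 59.
  Verify: 11 * 59 = 649 = 1 (mod 72).
Step 4: C = 8^11 mod 95 = 12.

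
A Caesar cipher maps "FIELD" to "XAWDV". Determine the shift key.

Step 1: Compare first letters: F (position 5) -> X (position 23).
Step 2: Shift = (23 - 5) mod 26 = 18.
The shift value is 18.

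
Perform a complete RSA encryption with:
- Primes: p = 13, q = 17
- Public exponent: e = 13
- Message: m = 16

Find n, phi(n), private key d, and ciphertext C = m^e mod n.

Step 1: n = 13 * 17 = 221.
Step 2: phi(n) = (13-1)(17-1) = 12 * 16 = 192.
Step 3: Find d = 13^(-1) mod 192 = 133.
  Verify: 13 * 133 = 1729 = 1 (mod 192).
Step 4: C = 16^13 mod 221 = 16.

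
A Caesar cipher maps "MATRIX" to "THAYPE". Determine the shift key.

Step 1: Compare first letters: M (position 12) -> T (position 19).
Step 2: Shift = (19 - 12) mod 26 = 7.
The shift value is 7.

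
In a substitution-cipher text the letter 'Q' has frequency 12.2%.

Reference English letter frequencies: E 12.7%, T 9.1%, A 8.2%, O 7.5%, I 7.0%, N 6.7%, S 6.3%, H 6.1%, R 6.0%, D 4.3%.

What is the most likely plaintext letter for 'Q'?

Step 1: The observed frequency is 12.2%.
Step 2: Compare with English frequencies:
  E: 12.7% (difference: 0.5%) <-- closest
  T: 9.1% (difference: 3.1%)
  A: 8.2% (difference: 4.0%)
  O: 7.5% (difference: 4.7%)
  I: 7.0% (difference: 5.2%)
  N: 6.7% (difference: 5.5%)
  S: 6.3% (difference: 5.9%)
  H: 6.1% (difference: 6.1%)
  R: 6.0% (difference: 6.2%)
  D: 4.3% (difference: 7.9%)
Step 3: 'Q' most likely represents 'E' (frequency 12.7%).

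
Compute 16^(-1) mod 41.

Step 1: We need x such that 16 * x = 1 (mod 41).
Step 2: Using the extended Euclidean algorithm or trial:
  16 * 18 = 288 = 7 * 41 + 1.
Step 3: Since 288 mod 41 = 1, the inverse is x = 18.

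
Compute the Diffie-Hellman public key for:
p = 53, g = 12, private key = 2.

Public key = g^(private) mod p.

Step 1: A = g^a mod p = 12^2 mod 53.
  12^1 mod 53 = 12
  12^2 mod 53 = (12 * 12) mod 53 = 38
Result: A = 38.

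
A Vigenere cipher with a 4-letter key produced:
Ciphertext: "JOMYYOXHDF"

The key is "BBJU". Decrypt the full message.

Step 1: Key 'BBJU' has length 4. Extended key: BBJUBBJUBB
Step 2: Decrypt each position:
  J(9) - B(1) = 8 = I
  O(14) - B(1) = 13 = N
  M(12) - J(9) = 3 = D
  Y(24) - U(20) = 4 = E
  Y(24) - B(1) = 23 = X
  O(14) - B(1) = 13 = N
  X(23) - J(9) = 14 = O
  H(7) - U(20) = 13 = N
  D(3) - B(1) = 2 = C
  F(5) - B(1) = 4 = E
Plaintext: INDEXNONCE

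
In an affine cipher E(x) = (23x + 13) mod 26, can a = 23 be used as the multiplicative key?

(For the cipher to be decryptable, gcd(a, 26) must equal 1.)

Step 1: Compute gcd(23, 26).
Step 2: gcd(23, 26) = 1.
Since gcd = 1, 23 is coprime with 26, so it is a valid key.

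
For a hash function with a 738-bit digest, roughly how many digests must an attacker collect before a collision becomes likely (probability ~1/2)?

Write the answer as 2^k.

Step 1: The birthday paradox gives collision probability ~50% after sqrt(2^n) = 2^(n/2) hashes.
Step 2: For 738-bit output: 2^(738/2) = 2^369.
Step 3: Approximately 2^369 hash computations needed.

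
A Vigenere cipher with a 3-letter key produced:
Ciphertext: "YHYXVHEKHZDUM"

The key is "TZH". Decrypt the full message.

Step 1: Key 'TZH' has length 3. Extended key: TZHTZHTZHTZHT
Step 2: Decrypt each position:
  Y(24) - T(19) = 5 = F
  H(7) - Z(25) = 8 = I
  Y(24) - H(7) = 17 = R
  X(23) - T(19) = 4 = E
  V(21) - Z(25) = 22 = W
  H(7) - H(7) = 0 = A
  E(4) - T(19) = 11 = L
  K(10) - Z(25) = 11 = L
  H(7) - H(7) = 0 = A
  Z(25) - T(19) = 6 = G
  D(3) - Z(25) = 4 = E
  U(20) - H(7) = 13 = N
  M(12) - T(19) = 19 = T
Plaintext: FIREWALLAGENT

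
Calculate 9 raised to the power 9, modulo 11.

Step 1: Compute 9^9 mod 11 step by step, reducing modulo 11 at each step.
  9^1 mod 11 = 9
  9^2 mod 11 = (9 * 9) mod 11 = 4
  9^3 mod 11 = (4 * 9) mod 11 = 3
  9^4 mod 11 = (3 * 9) mod 11 = 5
  9^5 mod 11 = (5 * 9) mod 11 = 1
  9^6 mod 11 = (1 * 9) mod 11 = 9
  9^7 mod 11 = (9 * 9) mod 11 = 4
  9^8 mod 11 = (4 * 9) mod 11 = 3
  9^9 mod 11 = (3 * 9) mod 11 = 5
Step 2: Result = 5.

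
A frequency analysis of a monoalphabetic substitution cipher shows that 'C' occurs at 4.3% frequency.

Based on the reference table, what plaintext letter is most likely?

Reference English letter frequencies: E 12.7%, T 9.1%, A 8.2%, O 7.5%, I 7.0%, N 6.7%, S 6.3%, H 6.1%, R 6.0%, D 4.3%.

Step 1: The observed frequency is 4.3%.
Step 2: Compare with English frequencies:
  E: 12.7% (difference: 8.4%)
  T: 9.1% (difference: 4.8%)
  A: 8.2% (difference: 3.9%)
  O: 7.5% (difference: 3.2%)
  I: 7.0% (difference: 2.7%)
  N: 6.7% (difference: 2.4%)
  S: 6.3% (difference: 2.0%)
  H: 6.1% (difference: 1.8%)
  R: 6.0% (difference: 1.7%)
  D: 4.3% (difference: 0.0%) <-- closest
Step 3: 'C' most likely represents 'D' (frequency 4.3%).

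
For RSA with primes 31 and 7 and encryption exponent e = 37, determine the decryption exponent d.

Step 1: n = 31 * 7 = 217.
Step 2: phi(n) = 30 * 6 = 180.
Step 3: Find d such that 37 * d = 1 (mod 180).
Step 4: d = 37^(-1) mod 180 = 73.
Verification: 37 * 73 = 2701 = 15 * 180 + 1.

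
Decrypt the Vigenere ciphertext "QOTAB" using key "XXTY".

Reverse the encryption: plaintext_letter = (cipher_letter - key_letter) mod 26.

Step 1: Extend key: XXTYX
Step 2: Decrypt each letter (c - k) mod 26:
  Q(16) - X(23) = (16-23) mod 26 = 19 = T
  O(14) - X(23) = (14-23) mod 26 = 17 = R
  T(19) - T(19) = (19-19) mod 26 = 0 = A
  A(0) - Y(24) = (0-24) mod 26 = 2 = C
  B(1) - X(23) = (1-23) mod 26 = 4 = E
Plaintext: TRACE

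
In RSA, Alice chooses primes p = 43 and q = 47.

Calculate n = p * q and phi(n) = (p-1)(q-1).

Step 1: n = p * q = 43 * 47 = 2021.
Step 2: phi(n) = (p-1)(q-1) = 42 * 46 = 1932.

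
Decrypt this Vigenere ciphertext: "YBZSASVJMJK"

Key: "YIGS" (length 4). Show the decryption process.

Step 1: Key 'YIGS' has length 4. Extended key: YIGSYIGSYIG
Step 2: Decrypt each position:
  Y(24) - Y(24) = 0 = A
  B(1) - I(8) = 19 = T
  Z(25) - G(6) = 19 = T
  S(18) - S(18) = 0 = A
  A(0) - Y(24) = 2 = C
  S(18) - I(8) = 10 = K
  V(21) - G(6) = 15 = P
  J(9) - S(18) = 17 = R
  M(12) - Y(24) = 14 = O
  J(9) - I(8) = 1 = B
  K(10) - G(6) = 4 = E
Plaintext: ATTACKPROBE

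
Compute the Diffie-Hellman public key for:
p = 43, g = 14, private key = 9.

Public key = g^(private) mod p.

Step 1: A = g^a mod p = 14^9 mod 43.
  14^1 mod 43 = 14
  14^2 mod 43 = (14 * 14) mod 43 = 24
  14^3 mod 43 = (24 * 14) mod 43 = 35
  14^4 mod 43 = (35 * 14) mod 43 = 17
  14^5 mod 43 = (17 * 14) mod 43 = 23
  14^6 mod 43 = (23 * 14) mod 43 = 21
  14^7 mod 43 = (21 * 14) mod 43 = 36
  14^8 mod 43 = (36 * 14) mod 43 = 31
  14^9 mod 43 = (31 * 14) mod 43 = 4
Result: A = 4.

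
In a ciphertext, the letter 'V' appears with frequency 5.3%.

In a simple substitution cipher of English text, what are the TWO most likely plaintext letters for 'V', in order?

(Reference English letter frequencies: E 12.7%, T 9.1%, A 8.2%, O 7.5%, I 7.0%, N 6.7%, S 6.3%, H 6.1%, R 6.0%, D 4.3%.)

Step 1: Observed frequency of 'V' is 5.3%.
Step 2: Compute distances to each reference frequency and sort:
  R (6.0%): difference = 0.7% <-- BEST
  H (6.1%): difference = 0.8% <-- RUNNER-UP
  S (6.3%): difference = 1.0%
  D (4.3%): difference = 1.0%
  N (6.7%): difference = 1.4%
Step 3: Most likely is 'R' (6.0%, diff 0.7%); second most likely is 'H' (6.1%, diff 0.8%).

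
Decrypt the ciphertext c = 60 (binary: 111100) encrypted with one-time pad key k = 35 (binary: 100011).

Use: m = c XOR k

Step 1: XOR ciphertext with key:
  Ciphertext: 111100
  Key:        100011
  XOR:        011111
Step 2: Plaintext = 011111 = 31 in decimal.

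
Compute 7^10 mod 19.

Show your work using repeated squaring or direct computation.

Step 1: Compute 7^10 mod 19 step by step, reducing modulo 19 at each step.
  7^1 mod 19 = 7
  7^2 mod 19 = (7 * 7) mod 19 = 11
  7^3 mod 19 = (11 * 7) mod 19 = 1
  7^4 mod 19 = (1 * 7) mod 19 = 7
  7^5 mod 19 = (7 * 7) mod 19 = 11
  7^6 mod 19 = (11 * 7) mod 19 = 1
  7^7 mod 19 = (1 * 7) mod 19 = 7
  7^8 mod 19 = (7 * 7) mod 19 = 11
  7^9 mod 19 = (11 * 7) mod 19 = 1
  7^10 mod 19 = (1 * 7) mod 19 = 7
Step 2: Result = 7.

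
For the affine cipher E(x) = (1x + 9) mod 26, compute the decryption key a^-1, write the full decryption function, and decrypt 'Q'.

Step 1: Find a^-1, the modular inverse of 1 mod 26.
Step 2: We need 1 * a^-1 = 1 (mod 26).
Step 3: 1 * 1 = 1 = 0 * 26 + 1, so a^-1 = 1.
Step 4: D(y) = 1(y - 9) mod 26.
Step 5: Apply to 'Q' (y = 16): D(16) = 1 * (16 - 9) mod 26 = 1 * 7 mod 26 = 7 -> 'H'.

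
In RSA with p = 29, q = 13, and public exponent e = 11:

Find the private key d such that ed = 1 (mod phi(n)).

Step 1: n = 29 * 13 = 377.
Step 2: phi(n) = 28 * 12 = 336.
Step 3: Find d such that 11 * d = 1 (mod 336).
Step 4: d = 11^(-1) mod 336 = 275.
Verification: 11 * 275 = 3025 = 9 * 336 + 1.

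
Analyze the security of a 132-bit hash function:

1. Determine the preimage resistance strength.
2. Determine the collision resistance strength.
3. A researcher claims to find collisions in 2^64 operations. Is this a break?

Step 1: Preimage resistance requires brute-force of 2^132 operations.
Step 2: Collision resistance (birthday bound) = 2^(132/2) = 2^66.
Step 3: The claimed attack costs 2^64 operations.
Step 4: Since 2^64 < 2^66, the claimed attack beats the generic birthday bound, so collision resistance is broken.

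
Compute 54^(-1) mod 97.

Step 1: We need x such that 54 * x = 1 (mod 97).
Step 2: Using the extended Euclidean algorithm or trial:
  54 * 9 = 486 = 5 * 97 + 1.
Step 3: Since 486 mod 97 = 1, the inverse is x = 9.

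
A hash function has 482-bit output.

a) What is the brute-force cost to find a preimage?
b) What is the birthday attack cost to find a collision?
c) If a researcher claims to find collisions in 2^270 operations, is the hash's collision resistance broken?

Step 1: Preimage resistance requires brute-force of 2^482 operations.
Step 2: Collision resistance (birthday bound) = 2^(482/2) = 2^241.
Step 3: The claimed attack costs 2^270 operations.
Step 4: Since 2^270 >= 2^241, the claimed attack is no faster than the generic birthday attack, so this does not break collision resistance.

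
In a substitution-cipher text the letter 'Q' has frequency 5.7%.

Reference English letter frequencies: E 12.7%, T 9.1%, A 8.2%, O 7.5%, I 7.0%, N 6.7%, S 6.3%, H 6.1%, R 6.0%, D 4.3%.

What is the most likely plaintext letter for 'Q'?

Step 1: The observed frequency is 5.7%.
Step 2: Compare with English frequencies:
  E: 12.7% (difference: 7.0%)
  T: 9.1% (difference: 3.4%)
  A: 8.2% (difference: 2.5%)
  O: 7.5% (difference: 1.8%)
  I: 7.0% (difference: 1.3%)
  N: 6.7% (difference: 1.0%)
  S: 6.3% (difference: 0.6%)
  H: 6.1% (difference: 0.4%)
  R: 6.0% (difference: 0.3%) <-- closest
  D: 4.3% (difference: 1.4%)
Step 3: 'Q' most likely represents 'R' (frequency 6.0%).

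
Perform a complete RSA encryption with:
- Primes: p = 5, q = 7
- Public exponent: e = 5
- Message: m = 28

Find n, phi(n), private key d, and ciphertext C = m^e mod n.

Step 1: n = 5 * 7 = 35.
Step 2: phi(n) = (5-1)(7-1) = 4 * 6 = 24.
Step 3: Find d = 5^(-1) mod 24 = 5.
  Verify: 5 * 5 = 25 = 1 (mod 24).
Step 4: C = 28^5 mod 35 = 28.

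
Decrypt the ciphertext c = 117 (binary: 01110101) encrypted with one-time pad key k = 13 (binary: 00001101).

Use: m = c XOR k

Step 1: XOR ciphertext with key:
  Ciphertext: 01110101
  Key:        00001101
  XOR:        01111000
Step 2: Plaintext = 01111000 = 120 in decimal.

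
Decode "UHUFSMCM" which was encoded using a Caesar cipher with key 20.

Step 1: Reverse the shift by subtracting 20 from each letter position.
  U (position 20) -> position (20-20) mod 26 = 0 -> A
  H (position 7) -> position (7-20) mod 26 = 13 -> N
  U (position 20) -> position (20-20) mod 26 = 0 -> A
  F (position 5) -> position (5-20) mod 26 = 11 -> L
  S (position 18) -> position (18-20) mod 26 = 24 -> Y
  M (position 12) -> position (12-20) mod 26 = 18 -> S
  C (position 2) -> position (2-20) mod 26 = 8 -> I
  M (position 12) -> position (12-20) mod 26 = 18 -> S
Decrypted message: ANALYSIS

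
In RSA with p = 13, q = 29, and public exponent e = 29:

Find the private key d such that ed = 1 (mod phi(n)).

Step 1: n = 13 * 29 = 377.
Step 2: phi(n) = 12 * 28 = 336.
Step 3: Find d such that 29 * d = 1 (mod 336).
Step 4: d = 29^(-1) mod 336 = 197.
Verification: 29 * 197 = 5713 = 17 * 336 + 1.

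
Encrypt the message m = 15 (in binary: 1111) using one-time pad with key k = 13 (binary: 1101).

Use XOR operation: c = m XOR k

Step 1: Write out the XOR operation bit by bit:
  Message: 1111
  Key:     1101
  XOR:     0010
Step 2: Convert to decimal: 0010 = 2.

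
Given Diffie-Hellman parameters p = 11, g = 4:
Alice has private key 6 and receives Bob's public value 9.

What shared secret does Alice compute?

Step 1: s = B^a mod p = 9^6 mod 11.
  9^1 mod 11 = 9
  9^2 mod 11 = (9 * 9) mod 11 = 4
  9^3 mod 11 = (4 * 9) mod 11 = 3
  9^4 mod 11 = (3 * 9) mod 11 = 5
  9^5 mod 11 = (5 * 9) mod 11 = 1
  9^6 mod 11 = (1 * 9) mod 11 = 9
Result: shared secret = 9.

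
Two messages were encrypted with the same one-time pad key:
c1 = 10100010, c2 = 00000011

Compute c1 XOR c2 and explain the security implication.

Step 1: c1 XOR c2 = (m1 XOR k) XOR (m2 XOR k).
Step 2: By XOR associativity/commutativity: = m1 XOR m2 XOR k XOR k = m1 XOR m2.
Step 3: 10100010 XOR 00000011 = 10100001 = 161.
Step 4: The key cancels out! An attacker learns m1 XOR m2 = 161, revealing the relationship between plaintexts.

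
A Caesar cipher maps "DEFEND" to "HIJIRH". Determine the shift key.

Step 1: Compare first letters: D (position 3) -> H (position 7).
Step 2: Shift = (7 - 3) mod 26 = 4.
The shift value is 4.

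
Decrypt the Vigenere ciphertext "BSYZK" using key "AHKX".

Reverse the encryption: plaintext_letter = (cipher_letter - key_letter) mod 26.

Step 1: Extend key: AHKXA
Step 2: Decrypt each letter (c - k) mod 26:
  B(1) - A(0) = (1-0) mod 26 = 1 = B
  S(18) - H(7) = (18-7) mod 26 = 11 = L
  Y(24) - K(10) = (24-10) mod 26 = 14 = O
  Z(25) - X(23) = (25-23) mod 26 = 2 = C
  K(10) - A(0) = (10-0) mod 26 = 10 = K
Plaintext: BLOCK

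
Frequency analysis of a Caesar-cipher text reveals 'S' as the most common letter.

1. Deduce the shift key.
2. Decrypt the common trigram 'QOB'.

Step 1: In English, 'E' is the most frequent letter (12.7%).
Step 2: The most frequent ciphertext letter is 'S' (position 18).
Step 3: Shift = (18 - 4) mod 26 = 14.
Step 4: Decrypt 'QOB' by shifting back 14:
  Q -> C
  O -> A
  B -> N
Step 5: 'QOB' decrypts to 'CAN'.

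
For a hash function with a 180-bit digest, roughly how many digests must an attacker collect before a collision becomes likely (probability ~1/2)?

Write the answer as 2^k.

Step 1: The birthday paradox gives collision probability ~50% after sqrt(2^n) = 2^(n/2) hashes.
Step 2: For 180-bit output: 2^(180/2) = 2^90.
Step 3: Approximately 2^90 hash computations needed.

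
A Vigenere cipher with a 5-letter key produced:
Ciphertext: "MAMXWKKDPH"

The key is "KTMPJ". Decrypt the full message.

Step 1: Key 'KTMPJ' has length 5. Extended key: KTMPJKTMPJ
Step 2: Decrypt each position:
  M(12) - K(10) = 2 = C
  A(0) - T(19) = 7 = H
  M(12) - M(12) = 0 = A
  X(23) - P(15) = 8 = I
  W(22) - J(9) = 13 = N
  K(10) - K(10) = 0 = A
  K(10) - T(19) = 17 = R
  D(3) - M(12) = 17 = R
  P(15) - P(15) = 0 = A
  H(7) - J(9) = 24 = Y
Plaintext: CHAINARRAY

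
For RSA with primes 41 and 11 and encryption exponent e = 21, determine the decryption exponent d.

Step 1: n = 41 * 11 = 451.
Step 2: phi(n) = 40 * 10 = 400.
Step 3: Find d such that 21 * d = 1 (mod 400).
Step 4: d = 21^(-1) mod 400 = 381.
Verification: 21 * 381 = 8001 = 20 * 400 + 1.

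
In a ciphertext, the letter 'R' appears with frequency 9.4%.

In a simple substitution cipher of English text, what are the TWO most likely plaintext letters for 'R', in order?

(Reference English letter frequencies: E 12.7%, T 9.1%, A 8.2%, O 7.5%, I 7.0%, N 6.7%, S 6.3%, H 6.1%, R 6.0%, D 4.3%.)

Step 1: Observed frequency of 'R' is 9.4%.
Step 2: Compute distances to each reference frequency and sort:
  T (9.1%): difference = 0.3% <-- BEST
  A (8.2%): difference = 1.2% <-- RUNNER-UP
  O (7.5%): difference = 1.9%
  I (7.0%): difference = 2.4%
  N (6.7%): difference = 2.7%
Step 3: Most likely is 'T' (9.1%, diff 0.3%); second most likely is 'A' (8.2%, diff 1.2%).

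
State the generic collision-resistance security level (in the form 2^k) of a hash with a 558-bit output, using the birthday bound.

Step 1: The birthday paradox gives collision probability ~50% after sqrt(2^n) = 2^(n/2) hashes.
Step 2: For 558-bit output: 2^(558/2) = 2^279.
Step 3: Approximately 2^279 hash computations needed.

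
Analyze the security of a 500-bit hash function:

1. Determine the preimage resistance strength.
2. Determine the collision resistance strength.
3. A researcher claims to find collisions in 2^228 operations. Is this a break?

Step 1: Preimage resistance requires brute-force of 2^500 operations.
Step 2: Collision resistance (birthday bound) = 2^(500/2) = 2^250.
Step 3: The claimed attack costs 2^228 operations.
Step 4: Since 2^228 < 2^250, the claimed attack beats the generic birthday bound, so collision resistance is broken.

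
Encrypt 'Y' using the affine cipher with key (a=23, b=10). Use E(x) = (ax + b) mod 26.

Step 1: Convert 'Y' to number: x = 24.
Step 2: E(24) = (23 * 24 + 10) mod 26 = 562 mod 26 = 16.
Step 3: Convert 16 back to letter: Q.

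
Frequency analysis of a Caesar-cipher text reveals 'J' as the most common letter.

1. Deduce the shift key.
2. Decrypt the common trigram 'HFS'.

Step 1: In English, 'E' is the most frequent letter (12.7%).
Step 2: The most frequent ciphertext letter is 'J' (position 9).
Step 3: Shift = (9 - 4) mod 26 = 5.
Step 4: Decrypt 'HFS' by shifting back 5:
  H -> C
  F -> A
  S -> N
Step 5: 'HFS' decrypts to 'CAN'.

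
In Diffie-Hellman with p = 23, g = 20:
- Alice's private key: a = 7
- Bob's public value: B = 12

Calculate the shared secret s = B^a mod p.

Step 1: s = B^a mod p = 12^7 mod 23.
  12^1 mod 23 = 12
  12^2 mod 23 = (12 * 12) mod 23 = 6
  12^3 mod 23 = (6 * 12) mod 23 = 3
  12^4 mod 23 = (3 * 12) mod 23 = 13
  12^5 mod 23 = (13 * 12) mod 23 = 18
  12^6 mod 23 = (18 * 12) mod 23 = 9
  12^7 mod 23 = (9 * 12) mod 23 = 16
Result: shared secret = 16.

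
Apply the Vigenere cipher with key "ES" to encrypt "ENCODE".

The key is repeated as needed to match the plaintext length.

Step 1: Repeat key to match plaintext length:
  Plaintext: ENCODE
  Key:       ESESES
Step 2: Encrypt each letter:
  E(4) + E(4) = (4+4) mod 26 = 8 = I
  N(13) + S(18) = (13+18) mod 26 = 5 = F
  C(2) + E(4) = (2+4) mod 26 = 6 = G
  O(14) + S(18) = (14+18) mod 26 = 6 = G
  D(3) + E(4) = (3+4) mod 26 = 7 = H
  E(4) + S(18) = (4+18) mod 26 = 22 = W
Ciphertext: IFGGHW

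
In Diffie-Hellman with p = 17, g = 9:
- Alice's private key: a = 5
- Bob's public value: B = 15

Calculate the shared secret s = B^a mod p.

Step 1: s = B^a mod p = 15^5 mod 17.
  15^1 mod 17 = 15
  15^2 mod 17 = (15 * 15) mod 17 = 4
  15^3 mod 17 = (4 * 15) mod 17 = 9
  15^4 mod 17 = (9 * 15) mod 17 = 16
  15^5 mod 17 = (16 * 15) mod 17 = 2
Result: shared secret = 2.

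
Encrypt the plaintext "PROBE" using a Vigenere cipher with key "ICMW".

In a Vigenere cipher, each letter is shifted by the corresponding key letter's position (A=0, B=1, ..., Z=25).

Step 1: Repeat key to match plaintext length:
  Plaintext: PROBE
  Key:       ICMWI
Step 2: Encrypt each letter:
  P(15) + I(8) = (15+8) mod 26 = 23 = X
  R(17) + C(2) = (17+2) mod 26 = 19 = T
  O(14) + M(12) = (14+12) mod 26 = 0 = A
  B(1) + W(22) = (1+22) mod 26 = 23 = X
  E(4) + I(8) = (4+8) mod 26 = 12 = M
Ciphertext: XTAXM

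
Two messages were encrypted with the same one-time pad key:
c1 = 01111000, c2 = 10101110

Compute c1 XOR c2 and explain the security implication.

Step 1: c1 XOR c2 = (m1 XOR k) XOR (m2 XOR k).
Step 2: By XOR associativity/commutativity: = m1 XOR m2 XOR k XOR k = m1 XOR m2.
Step 3: 01111000 XOR 10101110 = 11010110 = 214.
Step 4: The key cancels out! An attacker learns m1 XOR m2 = 214, revealing the relationship between plaintexts.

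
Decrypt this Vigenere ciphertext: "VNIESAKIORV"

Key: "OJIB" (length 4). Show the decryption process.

Step 1: Key 'OJIB' has length 4. Extended key: OJIBOJIBOJI
Step 2: Decrypt each position:
  V(21) - O(14) = 7 = H
  N(13) - J(9) = 4 = E
  I(8) - I(8) = 0 = A
  E(4) - B(1) = 3 = D
  S(18) - O(14) = 4 = E
  A(0) - J(9) = 17 = R
  K(10) - I(8) = 2 = C
  I(8) - B(1) = 7 = H
  O(14) - O(14) = 0 = A
  R(17) - J(9) = 8 = I
  V(21) - I(8) = 13 = N
Plaintext: HEADERCHAIN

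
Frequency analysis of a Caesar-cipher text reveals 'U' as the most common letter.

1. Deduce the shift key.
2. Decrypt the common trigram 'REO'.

Step 1: In English, 'E' is the most frequent letter (12.7%).
Step 2: The most frequent ciphertext letter is 'U' (position 20).
Step 3: Shift = (20 - 4) mod 26 = 16.
Step 4: Decrypt 'REO' by shifting back 16:
  R -> B
  E -> O
  O -> Y
Step 5: 'REO' decrypts to 'BOY'.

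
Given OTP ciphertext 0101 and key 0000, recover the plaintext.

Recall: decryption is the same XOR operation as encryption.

Step 1: XOR ciphertext with key:
  Ciphertext: 0101
  Key:        0000
  XOR:        0101
Step 2: Plaintext = 0101 = 5 in decimal.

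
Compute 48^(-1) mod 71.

Step 1: We need x such that 48 * x = 1 (mod 71).
Step 2: Using the extended Euclidean algorithm or trial:
  48 * 37 = 1776 = 25 * 71 + 1.
Step 3: Since 1776 mod 71 = 1, the inverse is x = 37.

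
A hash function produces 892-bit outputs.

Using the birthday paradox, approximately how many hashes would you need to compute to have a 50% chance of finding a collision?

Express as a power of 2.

Step 1: The birthday paradox gives collision probability ~50% after sqrt(2^n) = 2^(n/2) hashes.
Step 2: For 892-bit output: 2^(892/2) = 2^446.
Step 3: Approximately 2^446 hash computations needed.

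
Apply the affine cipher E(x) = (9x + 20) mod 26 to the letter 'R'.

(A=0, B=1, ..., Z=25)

Step 1: Convert 'R' to number: x = 17.
Step 2: E(17) = (9 * 17 + 20) mod 26 = 173 mod 26 = 17.
Step 3: Convert 17 back to letter: R.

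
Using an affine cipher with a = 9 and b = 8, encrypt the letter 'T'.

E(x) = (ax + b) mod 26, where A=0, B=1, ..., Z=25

Step 1: Convert 'T' to number: x = 19.
Step 2: E(19) = (9 * 19 + 8) mod 26 = 179 mod 26 = 23.
Step 3: Convert 23 back to letter: X.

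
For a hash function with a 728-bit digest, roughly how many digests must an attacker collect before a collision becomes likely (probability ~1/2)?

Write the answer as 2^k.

Step 1: The birthday paradox gives collision probability ~50% after sqrt(2^n) = 2^(n/2) hashes.
Step 2: For 728-bit output: 2^(728/2) = 2^364.
Step 3: Approximately 2^364 hash computations needed.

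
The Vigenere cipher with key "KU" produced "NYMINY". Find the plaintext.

Step 1: Extend key: KUKUKU
Step 2: Decrypt each letter (c - k) mod 26:
  N(13) - K(10) = (13-10) mod 26 = 3 = D
  Y(24) - U(20) = (24-20) mod 26 = 4 = E
  M(12) - K(10) = (12-10) mod 26 = 2 = C
  I(8) - U(20) = (8-20) mod 26 = 14 = O
  N(13) - K(10) = (13-10) mod 26 = 3 = D
  Y(24) - U(20) = (24-20) mod 26 = 4 = E
Plaintext: DECODE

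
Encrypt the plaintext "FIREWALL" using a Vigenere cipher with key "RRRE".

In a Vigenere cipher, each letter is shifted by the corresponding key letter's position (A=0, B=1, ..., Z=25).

Step 1: Repeat key to match plaintext length:
  Plaintext: FIREWALL
  Key:       RRRERRRE
Step 2: Encrypt each letter:
  F(5) + R(17) = (5+17) mod 26 = 22 = W
  I(8) + R(17) = (8+17) mod 26 = 25 = Z
  R(17) + R(17) = (17+17) mod 26 = 8 = I
  E(4) + E(4) = (4+4) mod 26 = 8 = I
  W(22) + R(17) = (22+17) mod 26 = 13 = N
  A(0) + R(17) = (0+17) mod 26 = 17 = R
  L(11) + R(17) = (11+17) mod 26 = 2 = C
  L(11) + E(4) = (11+4) mod 26 = 15 = P
Ciphertext: WZIINRCP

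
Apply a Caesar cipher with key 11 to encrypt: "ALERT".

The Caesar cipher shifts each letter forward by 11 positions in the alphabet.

Step 1: For each letter, shift forward by 11 positions (mod 26).
  A (position 0) -> position (0+11) mod 26 = 11 -> L
  L (position 11) -> position (11+11) mod 26 = 22 -> W
  E (position 4) -> position (4+11) mod 26 = 15 -> P
  R (position 17) -> position (17+11) mod 26 = 2 -> C
  T (position 19) -> position (19+11) mod 26 = 4 -> E
Result: LWPCE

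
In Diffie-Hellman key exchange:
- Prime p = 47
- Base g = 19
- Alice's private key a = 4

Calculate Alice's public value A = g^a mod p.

Step 1: A = g^a mod p = 19^4 mod 47.
  19^1 mod 47 = 19
  19^2 mod 47 = (19 * 19) mod 47 = 32
  19^3 mod 47 = (32 * 19) mod 47 = 44
  19^4 mod 47 = (44 * 19) mod 47 = 37
Result: A = 37.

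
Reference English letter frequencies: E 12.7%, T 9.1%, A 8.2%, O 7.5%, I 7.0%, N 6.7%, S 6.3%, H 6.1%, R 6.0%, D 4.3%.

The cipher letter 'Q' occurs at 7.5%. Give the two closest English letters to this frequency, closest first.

Step 1: Observed frequency of 'Q' is 7.5%.
Step 2: Compute distances to each reference frequency and sort:
  O (7.5%): difference = 0.0% <-- BEST
  I (7.0%): difference = 0.5% <-- RUNNER-UP
  A (8.2%): difference = 0.7%
  N (6.7%): difference = 0.8%
  S (6.3%): difference = 1.2%
Step 3: Most likely is 'O' (7.5%, diff 0.0%); second most likely is 'I' (7.0%, diff 0.5%).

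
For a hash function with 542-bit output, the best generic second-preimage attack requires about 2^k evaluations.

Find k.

Step 1: The hash has a 542-bit output.
Step 2: Second-preimage resistance means: given a specific input x, it should be infeasible to find a different y with h(y) = h(x).
With a 542-bit output, a generic search for a second preimage costs about 2^542 evaluations (each trial matches the fixed target with probability 2^-542).
Step 3: Security level = 542 bits.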